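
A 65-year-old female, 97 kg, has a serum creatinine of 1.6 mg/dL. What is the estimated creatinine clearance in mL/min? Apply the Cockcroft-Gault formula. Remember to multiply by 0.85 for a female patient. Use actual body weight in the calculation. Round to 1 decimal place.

CrCl = (140 − 65) × 97 / (72 × 1.6) × 0.85 = 7275.0 / 115.20 × 0.85 ≈ 53.7 mL/min

53.7 mL/min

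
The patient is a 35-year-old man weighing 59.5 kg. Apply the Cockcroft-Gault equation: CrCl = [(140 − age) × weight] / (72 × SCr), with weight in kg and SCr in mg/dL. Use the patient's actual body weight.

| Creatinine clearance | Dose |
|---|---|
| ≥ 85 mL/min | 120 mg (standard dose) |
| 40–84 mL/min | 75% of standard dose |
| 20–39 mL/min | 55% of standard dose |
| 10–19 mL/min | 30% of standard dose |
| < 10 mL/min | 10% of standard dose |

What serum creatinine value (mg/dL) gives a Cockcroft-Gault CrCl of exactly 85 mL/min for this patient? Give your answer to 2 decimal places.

Standard dose requires CrCl ≥ 85 mL/min.
Set (140 − 35) × 59.5 / (72 × SCr) = 85
SCr = (140 − 35) × 59.5 / (72 × 85) = 1.021 mg/dL

1.02 mg/dL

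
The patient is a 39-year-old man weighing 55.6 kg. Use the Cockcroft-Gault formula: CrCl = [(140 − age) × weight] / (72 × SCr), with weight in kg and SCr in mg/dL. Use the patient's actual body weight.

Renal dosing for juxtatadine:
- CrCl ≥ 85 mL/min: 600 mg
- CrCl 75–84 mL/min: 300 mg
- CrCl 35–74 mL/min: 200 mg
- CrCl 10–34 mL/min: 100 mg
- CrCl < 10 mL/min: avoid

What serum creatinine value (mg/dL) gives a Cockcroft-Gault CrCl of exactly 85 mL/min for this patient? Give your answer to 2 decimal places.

0.92 mg/dL

Standard dose requires CrCl ≥ 85 mL/min.
Set (140 − 39) × 55.6 / (72 × SCr) = 85
SCr = (140 − 39) × 55.6 / (72 × 85) = 0.918 mg/dL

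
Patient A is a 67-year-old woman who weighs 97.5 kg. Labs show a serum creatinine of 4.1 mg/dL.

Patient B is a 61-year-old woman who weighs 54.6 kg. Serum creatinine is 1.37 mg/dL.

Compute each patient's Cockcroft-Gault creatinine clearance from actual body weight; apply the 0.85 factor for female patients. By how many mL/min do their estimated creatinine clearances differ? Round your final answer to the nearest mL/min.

17 mL/min

Patient A: CrCl = (140 − 67) × 97.5 / (72 × 4.1) × 0.85 = 7117.5 / 295.20 × 0.85 ≈ 20.5 mL/min
Patient B: CrCl = (140 − 61) × 54.6 / (72 × 1.37) × 0.85 = 4313.4 / 98.64 × 0.85 ≈ 37.2 mL/min
|20.5 − 37.2| = 16.7 mL/min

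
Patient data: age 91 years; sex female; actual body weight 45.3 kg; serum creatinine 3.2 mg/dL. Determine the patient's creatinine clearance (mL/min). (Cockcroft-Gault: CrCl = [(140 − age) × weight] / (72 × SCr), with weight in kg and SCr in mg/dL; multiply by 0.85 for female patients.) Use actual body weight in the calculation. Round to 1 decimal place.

CrCl = (140 − 91) × 45.3 / (72 × 3.2) × 0.85 = 2219.7 / 230.40 × 0.85 ≈ 8.2 mL/min

8.2 mL/min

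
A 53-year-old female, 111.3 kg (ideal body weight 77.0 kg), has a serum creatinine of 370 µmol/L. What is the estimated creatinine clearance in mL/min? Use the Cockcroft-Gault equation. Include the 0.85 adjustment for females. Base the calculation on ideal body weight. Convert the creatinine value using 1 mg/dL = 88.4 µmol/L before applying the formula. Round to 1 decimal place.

SCr = 370 / 88.4 = 4.186 mg/dL
CrCl = (140 − 53) × 77 / (72 × 4.186) × 0.85 = 6699.0 / 301.39 × 0.85 ≈ 18.9 mL/min

18.9 mL/min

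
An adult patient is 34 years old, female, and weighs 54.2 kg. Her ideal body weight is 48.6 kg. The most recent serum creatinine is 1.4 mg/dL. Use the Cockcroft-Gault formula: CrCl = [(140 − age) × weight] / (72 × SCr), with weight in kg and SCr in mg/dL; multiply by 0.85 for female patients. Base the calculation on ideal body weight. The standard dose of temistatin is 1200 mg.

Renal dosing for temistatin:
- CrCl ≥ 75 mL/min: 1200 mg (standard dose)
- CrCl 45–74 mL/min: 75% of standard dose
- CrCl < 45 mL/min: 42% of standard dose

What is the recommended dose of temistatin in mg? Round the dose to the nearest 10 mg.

500 mg

CrCl = (140 − 34) × 48.6 / (72 × 1.4) × 0.85 = 5151.6 / 100.80 × 0.85 ≈ 43.4 mL/min
CrCl ≈ 43 mL/min → bracket < 45 mL/min.
42% of 1200 mg = 504 mg → 500 mg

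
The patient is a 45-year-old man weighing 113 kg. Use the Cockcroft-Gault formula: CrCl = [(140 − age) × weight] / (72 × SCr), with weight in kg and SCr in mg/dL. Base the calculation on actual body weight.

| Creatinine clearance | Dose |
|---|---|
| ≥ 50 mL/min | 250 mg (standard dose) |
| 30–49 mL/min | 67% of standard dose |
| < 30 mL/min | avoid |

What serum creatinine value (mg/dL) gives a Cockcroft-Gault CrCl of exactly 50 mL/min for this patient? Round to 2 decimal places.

2.98 mg/dL

Standard dose requires CrCl ≥ 50 mL/min.
Set (140 − 45) × 113 / (72 × SCr) = 50
SCr = (140 − 45) × 113 / (72 × 50) = 2.982 mg/dL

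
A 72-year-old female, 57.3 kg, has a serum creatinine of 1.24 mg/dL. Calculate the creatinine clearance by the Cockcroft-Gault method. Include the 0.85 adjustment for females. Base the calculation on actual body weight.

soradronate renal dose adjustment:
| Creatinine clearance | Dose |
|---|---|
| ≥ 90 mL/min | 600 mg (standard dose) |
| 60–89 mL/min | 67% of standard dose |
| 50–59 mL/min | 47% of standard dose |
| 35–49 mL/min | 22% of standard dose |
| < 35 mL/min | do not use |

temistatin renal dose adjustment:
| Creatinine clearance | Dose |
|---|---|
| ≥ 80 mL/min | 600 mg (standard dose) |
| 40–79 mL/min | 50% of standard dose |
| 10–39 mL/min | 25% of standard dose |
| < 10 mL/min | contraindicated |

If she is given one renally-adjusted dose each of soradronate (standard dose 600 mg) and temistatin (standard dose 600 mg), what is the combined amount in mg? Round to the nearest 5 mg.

280 mg

CrCl = (140 − 72) × 57.3 / (72 × 1.24) × 0.85 = 3896.4 / 89.28 × 0.85 ≈ 37.1 mL/min
CrCl ≈ 37 mL/min.
soradronate: 35–49 mL/min → 22% of 600 mg = 132 mg.
temistatin: 10–39 mL/min → 25% of 600 mg = 150 mg.
Total = 132 + 150 = 282 mg.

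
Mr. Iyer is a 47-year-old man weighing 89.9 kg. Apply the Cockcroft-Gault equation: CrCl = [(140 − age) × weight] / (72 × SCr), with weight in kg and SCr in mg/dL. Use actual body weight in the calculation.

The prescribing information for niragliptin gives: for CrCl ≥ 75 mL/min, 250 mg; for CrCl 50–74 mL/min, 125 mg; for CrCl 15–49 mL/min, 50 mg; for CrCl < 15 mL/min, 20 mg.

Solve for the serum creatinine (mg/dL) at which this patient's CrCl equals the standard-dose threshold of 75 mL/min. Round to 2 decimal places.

Standard dose requires CrCl ≥ 75 mL/min.
Set (140 − 47) × 89.9 / (72 × SCr) = 75
SCr = (140 − 47) × 89.9 / (72 × 75) = 1.548 mg/dL

1.55 mg/dL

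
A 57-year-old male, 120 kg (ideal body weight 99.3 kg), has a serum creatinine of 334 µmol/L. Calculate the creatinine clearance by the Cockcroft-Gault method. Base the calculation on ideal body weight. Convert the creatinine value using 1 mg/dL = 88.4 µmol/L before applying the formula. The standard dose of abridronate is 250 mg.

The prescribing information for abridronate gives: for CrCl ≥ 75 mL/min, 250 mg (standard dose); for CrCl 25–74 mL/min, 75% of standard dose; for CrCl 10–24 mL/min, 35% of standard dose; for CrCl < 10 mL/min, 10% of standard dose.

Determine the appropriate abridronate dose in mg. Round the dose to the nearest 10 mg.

SCr = 334 / 88.4 = 3.778 mg/dL
CrCl = (140 − 57) × 99.3 / (72 × 3.778) = 8241.9 / 272.02 ≈ 30.3 mL/min
CrCl ≈ 30 mL/min → bracket 25–74 mL/min.
75% of 250 mg = 187.5 mg → 190 mg

190 mg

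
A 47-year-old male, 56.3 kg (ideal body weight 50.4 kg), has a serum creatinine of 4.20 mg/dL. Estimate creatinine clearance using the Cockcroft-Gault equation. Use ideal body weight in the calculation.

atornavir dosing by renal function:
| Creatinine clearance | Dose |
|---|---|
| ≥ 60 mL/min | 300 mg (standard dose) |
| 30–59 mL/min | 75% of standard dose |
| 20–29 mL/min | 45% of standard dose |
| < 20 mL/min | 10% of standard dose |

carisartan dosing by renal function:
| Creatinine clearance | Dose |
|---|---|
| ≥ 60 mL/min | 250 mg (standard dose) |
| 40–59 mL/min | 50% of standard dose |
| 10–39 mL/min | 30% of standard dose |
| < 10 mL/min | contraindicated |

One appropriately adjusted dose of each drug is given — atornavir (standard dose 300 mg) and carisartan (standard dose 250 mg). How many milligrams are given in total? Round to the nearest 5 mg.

CrCl = (140 − 47) × 50.4 / (72 × 4.2) = 4687.2 / 302.40 ≈ 15.5 mL/min
CrCl ≈ 15 mL/min.
atornavir: < 20 mL/min → 10% of 300 mg = 30 mg.
carisartan: 10–39 mL/min → 30% of 250 mg = 75 mg.
Total = 30 + 75 = 105 mg.

105 mg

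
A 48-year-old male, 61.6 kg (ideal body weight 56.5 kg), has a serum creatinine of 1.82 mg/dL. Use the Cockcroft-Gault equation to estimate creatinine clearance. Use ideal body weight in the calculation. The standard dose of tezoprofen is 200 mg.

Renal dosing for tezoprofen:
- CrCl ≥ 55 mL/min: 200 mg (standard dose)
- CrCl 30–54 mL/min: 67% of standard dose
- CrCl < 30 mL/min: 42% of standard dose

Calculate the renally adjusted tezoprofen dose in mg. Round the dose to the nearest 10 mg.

130 mg

CrCl = (140 − 48) × 56.5 / (72 × 1.82) = 5198.0 / 131.04 ≈ 39.7 mL/min
CrCl ≈ 40 mL/min → bracket 30–54 mL/min.
67% of 200 mg = 134 mg → 130 mg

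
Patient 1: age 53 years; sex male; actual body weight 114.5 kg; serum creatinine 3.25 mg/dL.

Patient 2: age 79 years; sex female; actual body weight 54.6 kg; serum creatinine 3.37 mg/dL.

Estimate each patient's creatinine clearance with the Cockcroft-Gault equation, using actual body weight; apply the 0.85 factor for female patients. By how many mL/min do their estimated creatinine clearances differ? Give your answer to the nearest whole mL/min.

Patient 1: CrCl = (140 − 53) × 114.5 / (72 × 3.25) = 9961.5 / 234.00 ≈ 42.6 mL/min
Patient 2: CrCl = (140 − 79) × 54.6 / (72 × 3.37) × 0.85 = 3330.6 / 242.64 × 0.85 ≈ 11.7 mL/min
|42.6 − 11.7| = 30.9 mL/min

31 mL/min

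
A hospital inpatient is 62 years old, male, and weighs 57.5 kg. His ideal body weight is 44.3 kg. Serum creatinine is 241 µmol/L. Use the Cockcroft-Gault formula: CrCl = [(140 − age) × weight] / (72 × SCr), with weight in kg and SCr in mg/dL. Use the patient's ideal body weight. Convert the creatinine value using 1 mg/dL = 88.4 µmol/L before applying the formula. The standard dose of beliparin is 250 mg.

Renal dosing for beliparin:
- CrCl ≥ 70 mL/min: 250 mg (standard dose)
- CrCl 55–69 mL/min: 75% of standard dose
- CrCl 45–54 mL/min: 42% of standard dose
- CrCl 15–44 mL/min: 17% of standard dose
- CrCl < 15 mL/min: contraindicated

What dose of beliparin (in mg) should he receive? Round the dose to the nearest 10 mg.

SCr = 241 / 88.4 = 2.726 mg/dL
CrCl = (140 − 62) × 44.3 / (72 × 2.726) = 3455.4 / 196.27 ≈ 17.6 mL/min
CrCl ≈ 18 mL/min → bracket 15–44 mL/min.
17% of 250 mg = 42.5 mg → 40 mg

40 mg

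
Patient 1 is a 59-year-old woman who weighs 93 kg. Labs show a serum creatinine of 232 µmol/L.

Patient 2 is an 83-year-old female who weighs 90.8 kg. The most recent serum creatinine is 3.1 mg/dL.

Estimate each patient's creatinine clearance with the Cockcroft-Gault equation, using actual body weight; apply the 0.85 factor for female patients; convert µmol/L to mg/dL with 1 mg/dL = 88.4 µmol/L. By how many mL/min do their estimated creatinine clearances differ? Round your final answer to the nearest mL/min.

14 mL/min

Patient 1: SCr = 232 / 88.4 = 2.624 mg/dL
Patient 1: CrCl = (140 − 59) × 93 / (72 × 2.624) × 0.85 = 7533.0 / 188.93 × 0.85 ≈ 33.9 mL/min
Patient 2: CrCl = (140 − 83) × 90.8 / (72 × 3.1) × 0.85 = 5175.6 / 223.20 × 0.85 ≈ 19.7 mL/min
|33.9 − 19.7| = 14.2 mL/min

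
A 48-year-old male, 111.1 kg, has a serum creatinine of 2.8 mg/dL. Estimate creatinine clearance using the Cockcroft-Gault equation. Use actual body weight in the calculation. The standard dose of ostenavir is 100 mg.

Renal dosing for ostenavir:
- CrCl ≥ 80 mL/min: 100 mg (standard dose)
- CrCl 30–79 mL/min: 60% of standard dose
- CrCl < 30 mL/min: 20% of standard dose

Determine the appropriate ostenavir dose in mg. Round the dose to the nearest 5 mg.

60 mg

CrCl = (140 − 48) × 111.1 / (72 × 2.8) = 10221.2 / 201.60 ≈ 50.7 mL/min
CrCl ≈ 51 mL/min → bracket 30–79 mL/min.
60% of 100 mg = 60 mg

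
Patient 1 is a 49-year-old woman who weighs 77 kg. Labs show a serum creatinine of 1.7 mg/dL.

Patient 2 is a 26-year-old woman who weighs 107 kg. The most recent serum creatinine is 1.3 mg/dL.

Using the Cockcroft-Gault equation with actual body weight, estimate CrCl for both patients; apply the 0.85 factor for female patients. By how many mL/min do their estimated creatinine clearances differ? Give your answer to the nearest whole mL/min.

62 mL/min

Patient 1: CrCl = (140 − 49) × 77 / (72 × 1.7) × 0.85 = 7007.0 / 122.40 × 0.85 ≈ 48.7 mL/min
Patient 2: CrCl = (140 − 26) × 107 / (72 × 1.3) × 0.85 = 12198.0 / 93.60 × 0.85 ≈ 110.8 mL/min
|48.7 − 110.8| = 62.1 mL/min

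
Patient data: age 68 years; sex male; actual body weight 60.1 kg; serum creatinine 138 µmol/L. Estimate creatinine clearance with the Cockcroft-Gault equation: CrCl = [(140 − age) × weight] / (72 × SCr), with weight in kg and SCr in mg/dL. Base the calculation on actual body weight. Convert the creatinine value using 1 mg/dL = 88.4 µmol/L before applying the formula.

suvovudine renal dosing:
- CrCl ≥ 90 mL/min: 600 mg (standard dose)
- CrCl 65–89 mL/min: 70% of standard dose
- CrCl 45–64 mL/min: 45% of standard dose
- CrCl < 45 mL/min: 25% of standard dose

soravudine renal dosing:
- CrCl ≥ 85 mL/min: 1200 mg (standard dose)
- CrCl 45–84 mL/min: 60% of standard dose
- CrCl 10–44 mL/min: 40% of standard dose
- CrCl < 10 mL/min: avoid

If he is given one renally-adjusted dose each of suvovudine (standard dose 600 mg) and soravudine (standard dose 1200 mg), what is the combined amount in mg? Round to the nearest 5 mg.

630 mg

SCr = 138 / 88.4 = 1.561 mg/dL
CrCl = (140 − 68) × 60.1 / (72 × 1.561) = 4327.2 / 112.39 ≈ 38.5 mL/min
CrCl ≈ 38 mL/min.
suvovudine: < 45 mL/min → 25% of 600 mg = 150 mg.
soravudine: 10–44 mL/min → 40% of 1200 mg = 480 mg.
Total = 150 + 480 = 630 mg.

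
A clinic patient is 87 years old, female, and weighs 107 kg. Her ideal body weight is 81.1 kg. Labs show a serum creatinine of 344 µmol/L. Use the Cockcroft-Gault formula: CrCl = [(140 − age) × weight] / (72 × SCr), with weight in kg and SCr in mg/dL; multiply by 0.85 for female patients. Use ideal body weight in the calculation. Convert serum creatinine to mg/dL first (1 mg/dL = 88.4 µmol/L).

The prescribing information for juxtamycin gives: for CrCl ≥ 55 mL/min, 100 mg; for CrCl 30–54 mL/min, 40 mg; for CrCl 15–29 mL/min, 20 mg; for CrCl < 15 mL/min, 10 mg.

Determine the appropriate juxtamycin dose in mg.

10 mg

SCr = 344 / 88.4 = 3.891 mg/dL
CrCl = (140 − 87) × 81.1 / (72 × 3.891) × 0.85 = 4298.3 / 280.15 × 0.85 ≈ 13.0 mL/min
CrCl ≈ 13 mL/min → bracket < 15 mL/min.
Dose for this bracket: 10 mg.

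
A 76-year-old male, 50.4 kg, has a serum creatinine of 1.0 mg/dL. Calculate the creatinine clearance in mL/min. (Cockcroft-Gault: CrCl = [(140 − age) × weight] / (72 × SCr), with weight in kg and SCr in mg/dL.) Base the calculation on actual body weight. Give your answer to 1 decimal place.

CrCl = (140 − 76) × 50.4 / (72 × 1) = 3225.6 / 72.00 ≈ 44.8 mL/min

44.8 mL/min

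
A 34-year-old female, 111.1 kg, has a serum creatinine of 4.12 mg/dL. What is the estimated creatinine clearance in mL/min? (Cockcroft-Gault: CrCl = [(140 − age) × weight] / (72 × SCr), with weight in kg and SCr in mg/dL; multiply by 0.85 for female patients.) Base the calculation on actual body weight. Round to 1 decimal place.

33.7 mL/min

CrCl = (140 − 34) × 111.1 / (72 × 4.12) × 0.85 = 11776.6 / 296.64 × 0.85 ≈ 33.7 mL/min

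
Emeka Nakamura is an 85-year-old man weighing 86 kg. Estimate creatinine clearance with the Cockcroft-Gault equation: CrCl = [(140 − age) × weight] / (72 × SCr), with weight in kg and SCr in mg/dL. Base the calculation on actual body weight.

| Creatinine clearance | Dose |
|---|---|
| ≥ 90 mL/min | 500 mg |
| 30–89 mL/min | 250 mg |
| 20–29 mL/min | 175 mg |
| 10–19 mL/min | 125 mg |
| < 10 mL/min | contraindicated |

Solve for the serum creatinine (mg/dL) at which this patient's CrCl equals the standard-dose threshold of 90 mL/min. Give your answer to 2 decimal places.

0.73 mg/dL

Standard dose requires CrCl ≥ 90 mL/min.
Set (140 − 85) × 86 / (72 × SCr) = 90
SCr = (140 − 85) × 86 / (72 × 90) = 0.730 mg/dL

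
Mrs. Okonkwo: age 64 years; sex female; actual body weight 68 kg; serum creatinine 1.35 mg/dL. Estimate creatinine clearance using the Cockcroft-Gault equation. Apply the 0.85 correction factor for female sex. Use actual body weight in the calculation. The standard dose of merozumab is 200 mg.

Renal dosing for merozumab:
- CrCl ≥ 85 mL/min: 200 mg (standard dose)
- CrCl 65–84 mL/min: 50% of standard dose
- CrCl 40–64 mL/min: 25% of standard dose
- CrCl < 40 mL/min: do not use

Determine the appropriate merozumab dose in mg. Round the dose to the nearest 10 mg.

50 mg

CrCl = (140 − 64) × 68 / (72 × 1.35) × 0.85 = 5168.0 / 97.20 × 0.85 ≈ 45.2 mL/min
CrCl ≈ 45 mL/min → bracket 40–64 mL/min.
25% of 200 mg = 50 mg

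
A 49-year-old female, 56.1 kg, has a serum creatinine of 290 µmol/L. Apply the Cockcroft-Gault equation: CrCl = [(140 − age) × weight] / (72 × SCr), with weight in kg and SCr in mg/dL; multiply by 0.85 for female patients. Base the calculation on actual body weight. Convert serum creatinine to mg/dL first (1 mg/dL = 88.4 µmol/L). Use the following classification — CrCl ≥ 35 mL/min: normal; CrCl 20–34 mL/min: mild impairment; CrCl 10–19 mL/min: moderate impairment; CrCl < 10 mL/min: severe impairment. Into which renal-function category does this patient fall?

moderate impairment

SCr = 290 / 88.4 = 3.281 mg/dL
CrCl = (140 − 49) × 56.1 / (72 × 3.281) × 0.85 = 5105.1 / 236.23 × 0.85 ≈ 18.4 mL/min
18 mL/min falls in the 'moderate impairment' range.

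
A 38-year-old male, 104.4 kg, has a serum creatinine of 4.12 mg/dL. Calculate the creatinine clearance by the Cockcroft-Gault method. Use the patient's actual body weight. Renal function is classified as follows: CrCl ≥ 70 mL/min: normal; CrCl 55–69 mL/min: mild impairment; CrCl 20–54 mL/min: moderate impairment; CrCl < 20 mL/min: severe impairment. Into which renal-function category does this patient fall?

moderate impairment

CrCl = (140 − 38) × 104.4 / (72 × 4.12) = 10648.8 / 296.64 ≈ 35.9 mL/min
36 mL/min falls in the 'moderate impairment' range.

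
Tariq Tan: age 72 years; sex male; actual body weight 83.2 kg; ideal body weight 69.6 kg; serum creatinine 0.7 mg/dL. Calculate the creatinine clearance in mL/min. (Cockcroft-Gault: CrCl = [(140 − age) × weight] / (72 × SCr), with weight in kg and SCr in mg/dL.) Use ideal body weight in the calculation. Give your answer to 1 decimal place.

93.9 mL/min

CrCl = (140 − 72) × 69.6 / (72 × 0.7) = 4732.8 / 50.40 ≈ 93.9 mL/min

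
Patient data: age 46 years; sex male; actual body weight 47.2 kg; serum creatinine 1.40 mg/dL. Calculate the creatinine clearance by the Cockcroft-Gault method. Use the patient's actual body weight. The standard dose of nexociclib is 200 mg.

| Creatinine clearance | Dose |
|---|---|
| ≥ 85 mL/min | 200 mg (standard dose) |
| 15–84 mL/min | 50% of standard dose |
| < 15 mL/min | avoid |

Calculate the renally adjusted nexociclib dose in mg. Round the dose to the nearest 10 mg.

CrCl = (140 − 46) × 47.2 / (72 × 1.4) = 4436.8 / 100.80 ≈ 44.0 mL/min
CrCl ≈ 44 mL/min → bracket 15–84 mL/min.
50% of 200 mg = 100 mg

100 mg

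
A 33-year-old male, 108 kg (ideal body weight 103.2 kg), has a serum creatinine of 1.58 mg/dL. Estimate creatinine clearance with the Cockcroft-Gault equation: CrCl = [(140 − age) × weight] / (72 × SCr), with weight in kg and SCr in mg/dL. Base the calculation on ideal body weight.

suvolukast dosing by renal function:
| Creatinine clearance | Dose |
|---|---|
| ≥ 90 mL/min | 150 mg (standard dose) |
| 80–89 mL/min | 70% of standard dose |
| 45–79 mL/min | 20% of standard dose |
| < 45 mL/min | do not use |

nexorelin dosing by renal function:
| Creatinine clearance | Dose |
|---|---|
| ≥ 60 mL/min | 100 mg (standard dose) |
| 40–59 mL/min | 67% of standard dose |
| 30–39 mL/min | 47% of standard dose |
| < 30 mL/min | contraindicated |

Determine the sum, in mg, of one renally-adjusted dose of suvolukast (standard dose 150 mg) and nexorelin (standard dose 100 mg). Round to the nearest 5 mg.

250 mg

CrCl = (140 − 33) × 103.2 / (72 × 1.58) = 11042.4 / 113.76 ≈ 97.1 mL/min
CrCl ≈ 97 mL/min.
suvolukast: ≥ 90 mL/min → 100% of 150 mg = 150 mg.
nexorelin: ≥ 60 mL/min → 100% of 100 mg = 100 mg.
Total = 150 + 100 = 250 mg.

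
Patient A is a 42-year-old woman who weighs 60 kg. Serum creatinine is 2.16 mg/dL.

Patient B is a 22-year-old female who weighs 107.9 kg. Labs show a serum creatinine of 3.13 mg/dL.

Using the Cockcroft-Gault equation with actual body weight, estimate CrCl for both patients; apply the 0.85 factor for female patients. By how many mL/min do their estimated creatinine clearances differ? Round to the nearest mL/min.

Patient A: CrCl = (140 − 42) × 60 / (72 × 2.16) × 0.85 = 5880.0 / 155.52 × 0.85 ≈ 32.1 mL/min
Patient B: CrCl = (140 − 22) × 107.9 / (72 × 3.13) × 0.85 = 12732.2 / 225.36 × 0.85 ≈ 48.0 mL/min
|32.1 − 48.0| = 15.9 mL/min

16 mL/min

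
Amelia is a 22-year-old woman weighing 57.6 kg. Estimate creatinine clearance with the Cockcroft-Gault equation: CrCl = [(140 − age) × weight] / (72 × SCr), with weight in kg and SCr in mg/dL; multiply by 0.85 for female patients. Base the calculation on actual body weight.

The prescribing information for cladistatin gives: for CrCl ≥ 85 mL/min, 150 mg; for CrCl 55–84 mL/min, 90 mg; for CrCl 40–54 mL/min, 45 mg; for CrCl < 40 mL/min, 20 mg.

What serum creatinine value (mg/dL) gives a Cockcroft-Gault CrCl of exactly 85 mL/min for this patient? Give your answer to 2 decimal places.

Standard dose requires CrCl ≥ 85 mL/min.
Set (140 − 22) × 57.6 × 0.85 / (72 × SCr) = 85
SCr = (140 − 22) × 57.6 × 0.85 / (72 × 85) = 0.944 mg/dL

0.94 mg/dL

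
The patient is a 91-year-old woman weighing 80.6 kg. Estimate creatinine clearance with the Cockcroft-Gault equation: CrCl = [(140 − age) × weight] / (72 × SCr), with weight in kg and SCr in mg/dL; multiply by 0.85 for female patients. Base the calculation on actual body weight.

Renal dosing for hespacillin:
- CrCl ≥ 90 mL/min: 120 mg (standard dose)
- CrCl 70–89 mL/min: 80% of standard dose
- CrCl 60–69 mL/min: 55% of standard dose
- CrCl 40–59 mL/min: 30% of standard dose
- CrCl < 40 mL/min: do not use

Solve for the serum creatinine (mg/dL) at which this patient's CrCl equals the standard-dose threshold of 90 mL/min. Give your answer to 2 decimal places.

Standard dose requires CrCl ≥ 90 mL/min.
Set (140 − 91) × 80.6 × 0.85 / (72 × SCr) = 90
SCr = (140 − 91) × 80.6 × 0.85 / (72 × 90) = 0.518 mg/dL

0.52 mg/dL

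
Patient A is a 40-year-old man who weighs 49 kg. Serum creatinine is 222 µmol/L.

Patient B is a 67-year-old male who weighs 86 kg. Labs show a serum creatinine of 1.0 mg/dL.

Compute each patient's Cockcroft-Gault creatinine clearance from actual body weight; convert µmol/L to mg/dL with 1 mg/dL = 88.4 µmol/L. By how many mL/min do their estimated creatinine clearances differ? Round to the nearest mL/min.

60 mL/min

Patient A: SCr = 222 / 88.4 = 2.511 mg/dL
Patient A: CrCl = (140 − 40) × 49 / (72 × 2.511) = 4900.0 / 180.79 ≈ 27.1 mL/min
Patient B: CrCl = (140 − 67) × 86 / (72 × 1) = 6278.0 / 72.00 ≈ 87.2 mL/min
|27.1 − 87.2| = 60.1 mL/min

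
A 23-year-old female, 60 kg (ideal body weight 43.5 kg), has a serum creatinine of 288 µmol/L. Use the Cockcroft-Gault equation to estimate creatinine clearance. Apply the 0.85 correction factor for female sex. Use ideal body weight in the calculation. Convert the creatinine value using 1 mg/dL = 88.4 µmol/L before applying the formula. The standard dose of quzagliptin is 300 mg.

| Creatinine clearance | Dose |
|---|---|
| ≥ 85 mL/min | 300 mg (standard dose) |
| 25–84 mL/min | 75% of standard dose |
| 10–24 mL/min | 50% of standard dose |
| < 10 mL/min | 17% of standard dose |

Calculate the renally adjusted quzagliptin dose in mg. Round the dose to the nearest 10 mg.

SCr = 288 / 88.4 = 3.258 mg/dL
CrCl = (140 − 23) × 43.5 / (72 × 3.258) × 0.85 = 5089.5 / 234.58 × 0.85 ≈ 18.4 mL/min
CrCl ≈ 18 mL/min → bracket 10–24 mL/min.
50% of 300 mg = 150 mg

150 mg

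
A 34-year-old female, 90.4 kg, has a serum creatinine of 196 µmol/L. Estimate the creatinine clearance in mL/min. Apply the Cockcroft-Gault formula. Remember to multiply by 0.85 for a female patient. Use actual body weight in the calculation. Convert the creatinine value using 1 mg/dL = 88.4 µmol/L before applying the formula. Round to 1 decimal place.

SCr = 196 / 88.4 = 2.217 mg/dL
CrCl = (140 − 34) × 90.4 / (72 × 2.217) × 0.85 = 9582.4 / 159.62 × 0.85 ≈ 51.0 mL/min

51.0 mL/min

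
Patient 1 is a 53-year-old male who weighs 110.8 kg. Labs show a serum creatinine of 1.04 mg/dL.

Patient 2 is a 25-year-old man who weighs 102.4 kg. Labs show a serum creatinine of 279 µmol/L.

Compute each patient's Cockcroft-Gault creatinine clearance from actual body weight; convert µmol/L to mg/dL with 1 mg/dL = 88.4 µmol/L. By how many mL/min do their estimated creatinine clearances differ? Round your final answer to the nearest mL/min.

77 mL/min

Patient 1: CrCl = (140 − 53) × 110.8 / (72 × 1.04) = 9639.6 / 74.88 ≈ 128.7 mL/min
Patient 2: SCr = 279 / 88.4 = 3.156 mg/dL
Patient 2: CrCl = (140 − 25) × 102.4 / (72 × 3.156) = 11776.0 / 227.23 ≈ 51.8 mL/min
|128.7 − 51.8| = 76.9 mL/min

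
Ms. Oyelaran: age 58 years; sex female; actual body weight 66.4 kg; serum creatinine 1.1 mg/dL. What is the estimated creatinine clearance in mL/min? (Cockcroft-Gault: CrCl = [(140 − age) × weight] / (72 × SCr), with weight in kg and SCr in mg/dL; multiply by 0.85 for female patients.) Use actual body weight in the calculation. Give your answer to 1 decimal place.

58.4 mL/min

CrCl = (140 − 58) × 66.4 / (72 × 1.1) × 0.85 = 5444.8 / 79.20 × 0.85 ≈ 58.4 mL/min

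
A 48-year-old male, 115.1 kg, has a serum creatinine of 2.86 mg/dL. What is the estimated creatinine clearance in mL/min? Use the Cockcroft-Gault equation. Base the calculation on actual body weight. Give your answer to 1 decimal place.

51.4 mL/min

CrCl = (140 − 48) × 115.1 / (72 × 2.86) = 10589.2 / 205.92 ≈ 51.4 mL/min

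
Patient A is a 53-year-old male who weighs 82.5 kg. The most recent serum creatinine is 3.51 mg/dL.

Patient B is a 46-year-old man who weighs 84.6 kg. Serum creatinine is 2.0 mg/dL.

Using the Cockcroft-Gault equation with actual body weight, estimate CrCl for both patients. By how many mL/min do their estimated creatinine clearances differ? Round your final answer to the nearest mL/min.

27 mL/min

Patient A: CrCl = (140 − 53) × 82.5 / (72 × 3.51) = 7177.5 / 252.72 ≈ 28.4 mL/min
Patient B: CrCl = (140 − 46) × 84.6 / (72 × 2) = 7952.4 / 144.00 ≈ 55.2 mL/min
|28.4 − 55.2| = 26.8 mL/min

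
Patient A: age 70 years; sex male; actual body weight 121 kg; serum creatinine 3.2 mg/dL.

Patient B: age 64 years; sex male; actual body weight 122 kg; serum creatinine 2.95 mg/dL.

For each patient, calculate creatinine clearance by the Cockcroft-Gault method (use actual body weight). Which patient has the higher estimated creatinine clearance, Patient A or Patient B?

Patient A: CrCl = (140 − 70) × 121 / (72 × 3.2) = 8470.0 / 230.40 ≈ 36.8 mL/min
Patient B: CrCl = (140 − 64) × 122 / (72 × 2.95) = 9272.0 / 212.40 ≈ 43.7 mL/min
36.8 vs 43.7 mL/min → Patient B is higher.

Patient B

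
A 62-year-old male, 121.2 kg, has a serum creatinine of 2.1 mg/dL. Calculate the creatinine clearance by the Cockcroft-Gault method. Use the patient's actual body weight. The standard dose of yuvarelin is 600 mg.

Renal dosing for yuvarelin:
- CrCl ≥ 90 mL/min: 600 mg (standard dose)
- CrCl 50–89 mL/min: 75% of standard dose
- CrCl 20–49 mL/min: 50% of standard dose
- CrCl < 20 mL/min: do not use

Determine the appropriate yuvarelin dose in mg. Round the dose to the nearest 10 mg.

450 mg

CrCl = (140 − 62) × 121.2 / (72 × 2.1) = 9453.6 / 151.20 ≈ 62.5 mL/min
CrCl ≈ 63 mL/min → bracket 50–89 mL/min.
75% of 600 mg = 450 mg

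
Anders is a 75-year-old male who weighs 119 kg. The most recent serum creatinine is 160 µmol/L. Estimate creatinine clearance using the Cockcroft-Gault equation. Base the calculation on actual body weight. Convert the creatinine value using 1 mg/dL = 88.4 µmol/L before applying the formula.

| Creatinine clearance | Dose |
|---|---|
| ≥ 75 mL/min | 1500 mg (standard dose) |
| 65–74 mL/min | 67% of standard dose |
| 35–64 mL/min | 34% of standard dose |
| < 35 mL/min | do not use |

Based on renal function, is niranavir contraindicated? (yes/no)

no

SCr = 160 / 88.4 = 1.81 mg/dL
CrCl = (140 − 75) × 119 / (72 × 1.81) = 7735.0 / 130.32 ≈ 59.4 mL/min
CrCl ≈ 59 mL/min, which is ≥ 35 mL/min.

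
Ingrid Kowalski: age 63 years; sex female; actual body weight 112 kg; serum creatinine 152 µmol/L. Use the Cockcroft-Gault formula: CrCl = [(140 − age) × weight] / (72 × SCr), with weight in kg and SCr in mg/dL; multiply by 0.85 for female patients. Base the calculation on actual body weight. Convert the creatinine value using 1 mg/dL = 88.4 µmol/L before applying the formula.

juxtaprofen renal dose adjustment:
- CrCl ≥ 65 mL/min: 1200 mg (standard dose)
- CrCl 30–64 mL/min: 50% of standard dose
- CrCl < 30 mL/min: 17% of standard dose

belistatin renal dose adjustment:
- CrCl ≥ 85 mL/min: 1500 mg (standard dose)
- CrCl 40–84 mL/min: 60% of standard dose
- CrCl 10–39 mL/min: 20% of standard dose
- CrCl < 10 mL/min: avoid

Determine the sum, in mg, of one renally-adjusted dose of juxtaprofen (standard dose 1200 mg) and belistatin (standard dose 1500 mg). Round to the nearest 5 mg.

SCr = 152 / 88.4 = 1.719 mg/dL
CrCl = (140 − 63) × 112 / (72 × 1.719) × 0.85 = 8624.0 / 123.77 × 0.85 ≈ 59.2 mL/min
CrCl ≈ 59 mL/min.
juxtaprofen: 30–64 mL/min → 50% of 1200 mg = 600 mg.
belistatin: 40–84 mL/min → 60% of 1500 mg = 900 mg.
Total = 600 + 900 = 1500 mg.

1500 mg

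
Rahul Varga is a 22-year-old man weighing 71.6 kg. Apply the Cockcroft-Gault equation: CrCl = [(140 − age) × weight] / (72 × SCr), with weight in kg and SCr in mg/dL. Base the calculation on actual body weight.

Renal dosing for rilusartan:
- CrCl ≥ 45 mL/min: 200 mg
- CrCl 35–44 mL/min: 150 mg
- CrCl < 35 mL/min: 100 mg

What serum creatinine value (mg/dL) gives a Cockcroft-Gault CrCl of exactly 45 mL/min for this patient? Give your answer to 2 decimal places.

2.61 mg/dL

Standard dose requires CrCl ≥ 45 mL/min.
Set (140 − 22) × 71.6 / (72 × SCr) = 45
SCr = (140 − 22) × 71.6 / (72 × 45) = 2.608 mg/dL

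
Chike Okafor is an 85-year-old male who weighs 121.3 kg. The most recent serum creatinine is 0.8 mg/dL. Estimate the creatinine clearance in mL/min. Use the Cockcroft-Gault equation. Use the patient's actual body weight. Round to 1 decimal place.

CrCl = (140 − 85) × 121.3 / (72 × 0.8) = 6671.5 / 57.60 ≈ 115.8 mL/min

115.8 mL/min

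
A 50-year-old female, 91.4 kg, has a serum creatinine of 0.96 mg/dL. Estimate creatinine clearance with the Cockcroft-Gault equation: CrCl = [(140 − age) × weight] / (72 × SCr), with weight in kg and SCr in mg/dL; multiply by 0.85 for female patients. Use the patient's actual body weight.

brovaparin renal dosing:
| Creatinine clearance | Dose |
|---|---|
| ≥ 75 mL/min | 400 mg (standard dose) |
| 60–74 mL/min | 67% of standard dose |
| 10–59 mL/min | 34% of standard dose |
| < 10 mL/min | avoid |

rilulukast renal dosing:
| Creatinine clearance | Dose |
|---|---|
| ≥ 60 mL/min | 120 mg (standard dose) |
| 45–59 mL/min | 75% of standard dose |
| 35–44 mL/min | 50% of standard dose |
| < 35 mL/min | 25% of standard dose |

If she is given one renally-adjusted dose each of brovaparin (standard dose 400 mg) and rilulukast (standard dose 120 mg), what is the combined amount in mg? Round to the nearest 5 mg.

520 mg

CrCl = (140 − 50) × 91.4 / (72 × 0.96) × 0.85 = 8226.0 / 69.12 × 0.85 ≈ 101.2 mL/min
CrCl ≈ 101 mL/min.
brovaparin: ≥ 75 mL/min → 100% of 400 mg = 400 mg.
rilulukast: ≥ 60 mL/min → 100% of 120 mg = 120 mg.
Total = 400 + 120 = 520 mg.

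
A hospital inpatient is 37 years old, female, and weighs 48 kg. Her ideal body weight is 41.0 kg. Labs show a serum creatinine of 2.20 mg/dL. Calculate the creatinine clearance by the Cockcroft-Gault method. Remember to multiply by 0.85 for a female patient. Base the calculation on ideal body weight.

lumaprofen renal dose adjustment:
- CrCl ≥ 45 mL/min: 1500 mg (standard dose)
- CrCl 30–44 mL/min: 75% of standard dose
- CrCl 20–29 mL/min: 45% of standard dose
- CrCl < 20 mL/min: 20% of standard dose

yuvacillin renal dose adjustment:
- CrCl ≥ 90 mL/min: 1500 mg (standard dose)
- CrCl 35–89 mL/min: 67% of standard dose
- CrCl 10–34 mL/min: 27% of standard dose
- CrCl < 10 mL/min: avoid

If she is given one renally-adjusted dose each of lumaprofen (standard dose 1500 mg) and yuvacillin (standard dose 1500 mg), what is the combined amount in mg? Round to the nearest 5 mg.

1080 mg

CrCl = (140 − 37) × 41 / (72 × 2.2) × 0.85 = 4223.0 / 158.40 × 0.85 ≈ 22.7 mL/min
CrCl ≈ 23 mL/min.
lumaprofen: 20–29 mL/min → 45% of 1500 mg = 675 mg.
yuvacillin: 10–34 mL/min → 27% of 1500 mg = 405 mg.
Total = 675 + 405 = 1080 mg.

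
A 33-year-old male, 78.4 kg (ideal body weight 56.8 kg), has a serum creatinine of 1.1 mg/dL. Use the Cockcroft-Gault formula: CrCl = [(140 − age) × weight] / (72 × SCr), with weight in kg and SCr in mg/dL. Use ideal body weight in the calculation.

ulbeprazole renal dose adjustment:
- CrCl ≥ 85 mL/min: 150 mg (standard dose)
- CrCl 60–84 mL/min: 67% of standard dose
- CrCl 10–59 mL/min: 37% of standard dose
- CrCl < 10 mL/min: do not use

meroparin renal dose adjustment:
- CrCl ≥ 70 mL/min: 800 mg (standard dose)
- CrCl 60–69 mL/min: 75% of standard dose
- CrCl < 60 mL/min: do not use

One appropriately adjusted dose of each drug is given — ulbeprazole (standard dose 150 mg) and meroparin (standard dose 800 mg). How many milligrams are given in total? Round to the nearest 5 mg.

CrCl = (140 − 33) × 56.8 / (72 × 1.1) = 6077.6 / 79.20 ≈ 76.7 mL/min
CrCl ≈ 77 mL/min.
ulbeprazole: 60–84 mL/min → 67% of 150 mg = 100.5 mg.
meroparin: ≥ 70 mL/min → 100% of 800 mg = 800 mg.
Total = 100.5 + 800 = 900.5 mg.

900 mg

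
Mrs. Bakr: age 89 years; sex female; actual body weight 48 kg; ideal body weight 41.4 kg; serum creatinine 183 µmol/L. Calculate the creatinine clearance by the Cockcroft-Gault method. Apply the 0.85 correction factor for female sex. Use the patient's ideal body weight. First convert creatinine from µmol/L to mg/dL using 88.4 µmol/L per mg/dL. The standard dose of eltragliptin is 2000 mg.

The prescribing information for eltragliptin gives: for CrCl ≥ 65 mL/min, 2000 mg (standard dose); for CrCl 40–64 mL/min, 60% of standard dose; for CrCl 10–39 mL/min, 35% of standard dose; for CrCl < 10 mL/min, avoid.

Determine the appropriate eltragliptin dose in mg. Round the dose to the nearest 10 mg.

700 mg

SCr = 183 / 88.4 = 2.07 mg/dL
CrCl = (140 − 89) × 41.4 / (72 × 2.07) × 0.85 = 2111.4 / 149.04 × 0.85 ≈ 12.0 mL/min
CrCl ≈ 12 mL/min → bracket 10–39 mL/min.
35% of 2000 mg = 700 mg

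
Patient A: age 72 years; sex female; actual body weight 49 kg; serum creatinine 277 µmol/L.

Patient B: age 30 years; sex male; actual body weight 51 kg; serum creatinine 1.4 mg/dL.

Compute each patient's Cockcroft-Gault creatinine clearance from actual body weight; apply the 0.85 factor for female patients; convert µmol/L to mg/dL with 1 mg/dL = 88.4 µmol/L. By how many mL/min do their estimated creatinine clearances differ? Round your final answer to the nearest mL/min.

43 mL/min

Patient A: SCr = 277 / 88.4 = 3.133 mg/dL
Patient A: CrCl = (140 − 72) × 49 / (72 × 3.133) × 0.85 = 3332.0 / 225.58 × 0.85 ≈ 12.6 mL/min
Patient B: CrCl = (140 − 30) × 51 / (72 × 1.4) = 5610.0 / 100.80 ≈ 55.7 mL/min
|12.6 − 55.7| = 43.1 mL/min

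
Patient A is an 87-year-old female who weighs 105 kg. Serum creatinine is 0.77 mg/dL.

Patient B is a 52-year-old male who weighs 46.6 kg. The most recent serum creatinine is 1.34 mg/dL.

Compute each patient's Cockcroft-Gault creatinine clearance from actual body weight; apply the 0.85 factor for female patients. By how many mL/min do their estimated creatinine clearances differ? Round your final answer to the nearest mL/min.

Patient A: CrCl = (140 − 87) × 105 / (72 × 0.77) × 0.85 = 5565.0 / 55.44 × 0.85 ≈ 85.3 mL/min
Patient B: CrCl = (140 − 52) × 46.6 / (72 × 1.34) = 4100.8 / 96.48 ≈ 42.5 mL/min
|85.3 − 42.5| = 42.8 mL/min

43 mL/min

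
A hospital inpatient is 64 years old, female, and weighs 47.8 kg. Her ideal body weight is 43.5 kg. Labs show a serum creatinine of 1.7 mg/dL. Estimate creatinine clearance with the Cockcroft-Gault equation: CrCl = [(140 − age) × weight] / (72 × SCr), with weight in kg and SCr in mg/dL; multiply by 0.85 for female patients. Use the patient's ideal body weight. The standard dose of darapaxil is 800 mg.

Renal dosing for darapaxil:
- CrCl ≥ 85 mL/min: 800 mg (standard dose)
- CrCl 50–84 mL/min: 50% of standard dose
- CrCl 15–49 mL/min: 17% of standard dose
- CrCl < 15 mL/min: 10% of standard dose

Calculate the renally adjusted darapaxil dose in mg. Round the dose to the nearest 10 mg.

CrCl = (140 − 64) × 43.5 / (72 × 1.7) × 0.85 = 3306.0 / 122.40 × 0.85 ≈ 23.0 mL/min
CrCl ≈ 23 mL/min → bracket 15–49 mL/min.
17% of 800 mg = 136 mg → 140 mg

140 mg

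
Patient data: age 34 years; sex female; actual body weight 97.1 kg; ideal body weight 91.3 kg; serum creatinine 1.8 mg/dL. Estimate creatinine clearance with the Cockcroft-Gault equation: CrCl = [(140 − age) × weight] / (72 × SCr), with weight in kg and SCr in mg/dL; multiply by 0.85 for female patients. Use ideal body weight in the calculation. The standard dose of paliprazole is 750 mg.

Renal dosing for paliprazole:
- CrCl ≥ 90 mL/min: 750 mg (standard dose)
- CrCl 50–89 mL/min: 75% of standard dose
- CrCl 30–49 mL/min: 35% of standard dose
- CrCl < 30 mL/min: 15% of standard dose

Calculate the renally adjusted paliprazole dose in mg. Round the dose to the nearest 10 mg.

560 mg

CrCl = (140 − 34) × 91.3 / (72 × 1.8) × 0.85 = 9677.8 / 129.60 × 0.85 ≈ 63.5 mL/min
CrCl ≈ 63 mL/min → bracket 50–89 mL/min.
75% of 750 mg = 562.5 mg → 560 mg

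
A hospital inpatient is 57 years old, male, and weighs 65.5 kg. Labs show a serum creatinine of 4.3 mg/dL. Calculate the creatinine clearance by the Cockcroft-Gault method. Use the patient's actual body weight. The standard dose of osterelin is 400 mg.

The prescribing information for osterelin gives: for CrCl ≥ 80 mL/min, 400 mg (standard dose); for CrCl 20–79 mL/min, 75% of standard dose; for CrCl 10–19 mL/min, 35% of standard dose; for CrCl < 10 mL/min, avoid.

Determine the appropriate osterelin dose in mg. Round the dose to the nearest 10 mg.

140 mg

CrCl = (140 − 57) × 65.5 / (72 × 4.3) = 5436.5 / 309.60 ≈ 17.6 mL/min
CrCl ≈ 18 mL/min → bracket 10–19 mL/min.
35% of 400 mg = 140 mg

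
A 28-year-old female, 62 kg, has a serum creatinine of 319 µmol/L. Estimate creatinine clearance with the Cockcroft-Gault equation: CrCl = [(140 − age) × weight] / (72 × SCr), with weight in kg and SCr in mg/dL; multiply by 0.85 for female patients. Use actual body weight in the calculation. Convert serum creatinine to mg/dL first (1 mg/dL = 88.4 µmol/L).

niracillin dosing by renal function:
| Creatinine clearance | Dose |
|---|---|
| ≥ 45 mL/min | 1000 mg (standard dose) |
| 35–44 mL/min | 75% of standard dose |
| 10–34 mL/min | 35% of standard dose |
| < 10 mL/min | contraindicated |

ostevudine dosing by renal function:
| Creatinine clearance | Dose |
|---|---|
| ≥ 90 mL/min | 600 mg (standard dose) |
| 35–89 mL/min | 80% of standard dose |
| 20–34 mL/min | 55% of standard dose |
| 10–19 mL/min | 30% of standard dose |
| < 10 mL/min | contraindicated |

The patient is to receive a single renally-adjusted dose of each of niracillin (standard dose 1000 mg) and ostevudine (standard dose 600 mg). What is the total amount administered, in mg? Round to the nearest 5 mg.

680 mg

SCr = 319 / 88.4 = 3.609 mg/dL
CrCl = (140 − 28) × 62 / (72 × 3.609) × 0.85 = 6944.0 / 259.85 × 0.85 ≈ 22.7 mL/min
CrCl ≈ 23 mL/min.
niracillin: 10–34 mL/min → 35% of 1000 mg = 350 mg.
ostevudine: 20–34 mL/min → 55% of 600 mg = 330 mg.
Total = 350 + 330 = 680 mg.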